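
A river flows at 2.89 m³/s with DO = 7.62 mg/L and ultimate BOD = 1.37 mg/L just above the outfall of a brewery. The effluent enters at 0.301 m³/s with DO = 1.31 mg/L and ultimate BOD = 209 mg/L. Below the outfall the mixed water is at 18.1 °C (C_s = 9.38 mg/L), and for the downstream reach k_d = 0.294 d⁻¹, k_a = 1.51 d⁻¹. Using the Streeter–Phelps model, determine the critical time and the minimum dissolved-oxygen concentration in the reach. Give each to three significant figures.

t_c ≈ 0.831 d; minimum DO ≈ 6.18 mg/L

Mixed DO = (2.89×7.62 + 0.301×1.31)/(2.89+0.301) = 22.42/3.191 = 7.025 mg/L.
Mixed L₀ = (2.89×1.37 + 0.301×209)/(3.191) = 66.87/3.191 = 20.96 mg/L.
Initial deficit D₀ = C_s − DO₀ = 9.38 − 7.025 = 2.355 mg/L.
t_c = (1/1.216) ln[(1.51/0.294)(1 − 2.355×1.216/(0.294×20.96))] = 0.8224 × ln(2.749) = 0.8315 d.
D_c = (0.294/1.51) × 20.96 × e^(−0.294×0.8315) = 0.1947 × 20.96 × 0.7831 = 3.195 mg/L.
Minimum DO = 9.38 − 3.195 = 6.185 mg/L.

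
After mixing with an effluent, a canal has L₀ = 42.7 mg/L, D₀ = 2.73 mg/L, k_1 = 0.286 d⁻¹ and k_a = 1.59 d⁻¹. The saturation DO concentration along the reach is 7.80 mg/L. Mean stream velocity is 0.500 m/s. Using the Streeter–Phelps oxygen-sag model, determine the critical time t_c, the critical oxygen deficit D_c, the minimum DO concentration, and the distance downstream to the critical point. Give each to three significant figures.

t_c = [1/(k_a−k_1)] ln[(k_a/k_1)(1 − D₀(k_a−k_1)/(k_1 L₀))]
= [1/(1.59−0.286)] ln[(1.59/0.286)(1 − 2.73×1.304/(0.286×42.7))]
= (1/1.304) ln[5.559 × 0.7085] = 0.7669 × ln(3.939) = 0.7669 × 1.371 = 1.051 d.
L(t_c) = L₀ e^(−k_1 t_c) = 42.7 × 0.7403 = 31.61 mg/L, and at the critical point k_a D_c = k_1 L, so D_c = (0.286/1.59) × 31.61 = 5.686 mg/L.
Minimum DO = C_s − D_c = 7.80 − 5.686 = 2.114 mg/L.
x_c = v t_c = 0.500 m/s × 1.051 d × 86400 s/d = 45420 m ≈ 45.4 km.

t_c ≈ 1.05 d; D_c ≈ 5.69 mg/L; min DO ≈ 2.11 mg/L; x_c ≈ 45.4 km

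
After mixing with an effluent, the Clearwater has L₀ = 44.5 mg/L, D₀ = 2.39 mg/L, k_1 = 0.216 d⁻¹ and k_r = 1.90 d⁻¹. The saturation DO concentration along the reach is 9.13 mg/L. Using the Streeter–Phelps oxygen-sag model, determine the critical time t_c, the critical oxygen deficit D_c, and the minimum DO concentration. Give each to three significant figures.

At the critical point dD/dt = 0, so k_1 L₀ e^(−k_1 t) = k_r D. Substituting D(t) from the Streeter–Phelps equation and solving for t gives
t_c = ln[(k_r/k_1)(1 − D₀(k_r−k_1)/(k_1 L₀))] / (k_r−k_1).
Here k_r−k_1 = 1.684 d⁻¹ and 1 − D₀(k_r−k_1)/(k_1 L₀) = 1 − 2.39×1.684/(0.216×44.5) = 0.5813, so
t_c = ln(8.796 × 0.5813) / 1.684 = 1.632 / 1.684 = 0.9690 d.
L(t_c) = L₀ e^(−k_1 t_c) = 44.5 × 0.8111 = 36.10 mg/L, and at the critical point k_r D_c = k_1 L, so D_c = (0.216/1.90) × 36.10 = 4.104 mg/L.
Minimum DO = C_s − D_c = 9.13 − 4.104 = 5.026 mg/L.

t_c ≈ 0.969 d; D_c ≈ 4.10 mg/L; min DO ≈ 5.03 mg/L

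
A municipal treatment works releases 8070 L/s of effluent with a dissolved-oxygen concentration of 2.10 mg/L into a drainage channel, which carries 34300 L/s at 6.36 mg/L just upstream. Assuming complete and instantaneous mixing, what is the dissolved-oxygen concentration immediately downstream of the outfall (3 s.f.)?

5.55 mg/L

Flow-weighted mixing: C = (Q_r C_r + Q_w C_w)/(Q_r + Q_w)
= (34300×6.36 + 8070×2.10)/(34300 + 8070) = 235100/42370 = 5.549 mg/L.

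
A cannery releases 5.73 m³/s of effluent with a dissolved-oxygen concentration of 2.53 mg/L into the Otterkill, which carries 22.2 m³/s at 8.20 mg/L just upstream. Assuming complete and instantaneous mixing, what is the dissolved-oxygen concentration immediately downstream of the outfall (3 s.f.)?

Flow-weighted mixing: C = (Q_r C_r + Q_w C_w)/(Q_r + Q_w)
= (22.2×8.20 + 5.73×2.53)/(22.2 + 5.73) = 196.5/27.93 = 7.037 mg/L.

7.04 mg/L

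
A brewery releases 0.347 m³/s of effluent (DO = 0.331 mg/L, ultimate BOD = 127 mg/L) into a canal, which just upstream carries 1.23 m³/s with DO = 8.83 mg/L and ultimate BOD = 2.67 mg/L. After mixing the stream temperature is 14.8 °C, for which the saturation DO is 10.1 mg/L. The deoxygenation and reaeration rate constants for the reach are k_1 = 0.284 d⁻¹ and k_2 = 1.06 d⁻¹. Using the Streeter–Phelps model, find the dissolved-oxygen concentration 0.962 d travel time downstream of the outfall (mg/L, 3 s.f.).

Mixed DO = (1.23×8.83 + 0.347×0.331)/(1.23+0.347) = 10.98/1.577 = 6.960 mg/L.
Mixed L₀ = (1.23×2.67 + 0.347×127)/(1.577) = 47.35/1.577 = 30.03 mg/L.
Initial deficit D₀ = C_s − DO₀ = 10.1 − 6.960 = 3.140 mg/L.
D(0.962) = [0.284×30.03/(1.06−0.284)](e^(−0.284×0.962) − e^(−1.06×0.962)) + 3.140 e^(−1.06×0.962)
= 10.99 × (0.7609 − 0.3607) + 3.140 × 0.3607 = 5.531 mg/L.
DO = 10.1 − 5.531 = 4.569 mg/L.

DO ≈ 4.57 mg/L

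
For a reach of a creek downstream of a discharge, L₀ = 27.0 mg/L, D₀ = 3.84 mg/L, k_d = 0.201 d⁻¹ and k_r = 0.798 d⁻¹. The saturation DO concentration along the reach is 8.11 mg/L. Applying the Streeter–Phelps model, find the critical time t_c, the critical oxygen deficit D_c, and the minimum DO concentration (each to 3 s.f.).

t_c = [1/(k_r−k_d)] ln[(k_r/k_d)(1 − D₀(k_r−k_d)/(k_d L₀))]
= [1/(0.798−0.201)] ln[(0.798/0.201)(1 − 3.84×0.5970/(0.201×27.0))]
= (1/0.5970) ln[3.970 × 0.5776] = 1.675 × ln(2.293) = 1.675 × 0.8299 = 1.390 d.
L(t_c) = L₀ e^(−k_d t_c) = 27.0 × 0.7562 = 20.42 mg/L, and at the critical point k_r D_c = k_d L, so D_c = (0.201/0.798) × 20.42 = 5.143 mg/L.
Minimum DO = C_s − D_c = 8.11 − 5.143 = 2.967 mg/L.

t_c ≈ 1.39 d; D_c ≈ 5.14 mg/L; min DO ≈ 2.97 mg/L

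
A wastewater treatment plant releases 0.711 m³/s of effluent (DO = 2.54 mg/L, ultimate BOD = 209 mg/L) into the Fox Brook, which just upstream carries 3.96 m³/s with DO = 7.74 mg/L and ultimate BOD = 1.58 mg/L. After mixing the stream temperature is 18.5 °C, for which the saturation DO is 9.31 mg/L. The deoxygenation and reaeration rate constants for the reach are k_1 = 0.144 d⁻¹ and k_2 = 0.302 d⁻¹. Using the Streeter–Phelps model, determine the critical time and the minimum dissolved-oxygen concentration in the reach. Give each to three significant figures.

Mixed DO = (3.96×7.74 + 0.711×2.54)/(3.96+0.711) = 32.46/4.671 = 6.948 mg/L.
Mixed L₀ = (3.96×1.58 + 0.711×209)/(4.671) = 154.9/4.671 = 33.15 mg/L.
Initial deficit D₀ = C_s − DO₀ = 9.31 − 6.948 = 2.362 mg/L.
t_c = (1/0.1580) ln[(0.302/0.144)(1 − 2.362×0.1580/(0.144×33.15))] = 6.329 × ln(1.933) = 4.172 d.
D_c = (0.144/0.302) × 33.15 × e^(−0.144×4.172) = 0.4768 × 33.15 × 0.5484 = 8.668 mg/L.
Minimum DO = 9.31 − 8.668 = 0.6416 mg/L.

t_c ≈ 4.17 d; minimum DO ≈ 0.642 mg/L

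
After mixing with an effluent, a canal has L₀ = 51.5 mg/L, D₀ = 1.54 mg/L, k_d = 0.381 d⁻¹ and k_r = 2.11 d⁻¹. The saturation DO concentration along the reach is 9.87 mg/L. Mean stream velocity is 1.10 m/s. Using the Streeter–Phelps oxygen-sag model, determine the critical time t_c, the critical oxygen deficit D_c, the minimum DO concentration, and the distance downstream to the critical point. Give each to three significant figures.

t_c ≈ 0.906 d; D_c ≈ 6.59 mg/L; min DO ≈ 3.28 mg/L; x_c ≈ 86.1 km

t_c = [1/(k_r−k_d)] ln[(k_r/k_d)(1 − D₀(k_r−k_d)/(k_d L₀))]
= [1/(2.11−0.381)] ln[(2.11/0.381)(1 − 1.54×1.729/(0.381×51.5))]
= (1/1.729) ln[5.538 × 0.8643] = 0.5784 × ln(4.787) = 0.5784 × 1.566 = 0.9056 d.
L(t_c) = L₀ e^(−k_d t_c) = 51.5 × 0.7082 = 36.47 mg/L, and at the critical point k_r D_c = k_d L, so D_c = (0.381/2.11) × 36.47 = 6.586 mg/L.
Minimum DO = C_s − D_c = 9.87 − 6.586 = 3.284 mg/L.
x_c = v t_c = 1.10 m/s × 0.9056 d × 86400 s/d = 86070 m ≈ 86.1 km.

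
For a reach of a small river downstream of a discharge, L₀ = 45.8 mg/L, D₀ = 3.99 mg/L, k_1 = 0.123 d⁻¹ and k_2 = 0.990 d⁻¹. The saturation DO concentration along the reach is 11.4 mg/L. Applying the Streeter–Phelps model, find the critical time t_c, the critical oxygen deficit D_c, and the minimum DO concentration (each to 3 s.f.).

At the critical point dD/dt = 0, so k_1 L₀ e^(−k_1 t) = k_2 D. Substituting D(t) from the Streeter–Phelps equation and solving for t gives
t_c = ln[(k_2/k_1)(1 − D₀(k_2−k_1)/(k_1 L₀))] / (k_2−k_1).
Here k_2−k_1 = 0.8670 d⁻¹ and 1 − D₀(k_2−k_1)/(k_1 L₀) = 1 − 3.99×0.8670/(0.123×45.8) = 0.3859, so
t_c = ln(8.049 × 0.3859) / 0.8670 = 1.133 / 0.8670 = 1.307 d.
D_c = (k_1/k_2) L₀ e^(−k_1 t_c) = (0.123/0.990) × 45.8 × e^(−0.123×1.307) = 0.1242 × 45.8 × 0.8515 = 4.845 mg/L.
Minimum DO = C_s − D_c = 11.4 − 4.845 = 6.555 mg/L.

t_c ≈ 1.31 d; D_c ≈ 4.85 mg/L; min DO ≈ 6.55 mg/L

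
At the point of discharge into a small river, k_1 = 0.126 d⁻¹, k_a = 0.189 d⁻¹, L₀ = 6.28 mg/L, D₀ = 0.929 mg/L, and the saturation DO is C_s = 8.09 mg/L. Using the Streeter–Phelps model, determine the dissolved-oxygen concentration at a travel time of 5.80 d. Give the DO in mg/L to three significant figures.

DO ≈ 5.93 mg/L

k_1 L₀/(k_a−k_1) = 0.126×6.28/(0.189−0.126) = 0.7913/0.06300 = 12.56 mg/L.
e^(−k_1 t) = e^(−0.126×5.800) = 0.4815; e^(−k_a t) = e^(−0.189×5.800) = 0.3341.
D = 12.56 × (0.4815 − 0.3341) + 0.929 × 0.3341 = 1.851 + 0.3104 = 2.162 mg/L.
DO = C_s − D = 8.09 − 2.162 = 5.928 mg/L.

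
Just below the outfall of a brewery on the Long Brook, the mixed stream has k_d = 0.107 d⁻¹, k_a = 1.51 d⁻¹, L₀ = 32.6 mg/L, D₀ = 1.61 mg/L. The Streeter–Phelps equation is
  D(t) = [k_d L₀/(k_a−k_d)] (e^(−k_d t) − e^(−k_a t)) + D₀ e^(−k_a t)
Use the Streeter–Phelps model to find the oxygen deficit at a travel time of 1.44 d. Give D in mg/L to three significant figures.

D ≈ 2.03 mg/L

k_d L₀/(k_a−k_d) = 0.107×32.6/(1.51−0.107) = 3.488/1.403 = 2.486 mg/L.
e^(−k_d t) = e^(−0.107×1.440) = 0.8572; e^(−k_a t) = e^(−1.51×1.440) = 0.1137.
D = 2.486 × (0.8572 − 0.1137) + 1.61 × 0.1137 = 1.849 + 0.1830 = 2.032 mg/L.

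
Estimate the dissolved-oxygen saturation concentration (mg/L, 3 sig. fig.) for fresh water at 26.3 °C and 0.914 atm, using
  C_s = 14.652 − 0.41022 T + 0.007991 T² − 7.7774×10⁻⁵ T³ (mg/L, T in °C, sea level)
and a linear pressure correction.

C_s ≈ 7.29 mg/L

At sea level: C_s = 14.652 − 0.41022×26.3 + 0.007991×26.3² − 7.7774×10⁻⁵×26.3³ = 7.976 mg/L.
Pressure correction: C_s' = 7.976 × 0.914 = 7.290 mg/L.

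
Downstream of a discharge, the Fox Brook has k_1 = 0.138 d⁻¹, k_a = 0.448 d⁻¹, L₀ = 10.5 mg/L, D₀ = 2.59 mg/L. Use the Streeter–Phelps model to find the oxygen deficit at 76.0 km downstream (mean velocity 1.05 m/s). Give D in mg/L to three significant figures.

Travel time t = x/v = 76.0 km / (1.05 m/s) = 76000 m / 1.05 m/s = 72380 s = 0.8377 d.
k_1 L₀/(k_a−k_1) = 0.138×10.5/(0.448−0.138) = 1.449/0.3100 = 4.674 mg/L.
e^(−k_1 t) = e^(−0.138×0.8377) = 0.8908; e^(−k_a t) = e^(−0.448×0.8377) = 0.6871.
D = 4.674 × (0.8908 − 0.6871) + 2.59 × 0.6871 = 0.9524 + 1.780 = 2.732 mg/L.

D ≈ 2.73 mg/L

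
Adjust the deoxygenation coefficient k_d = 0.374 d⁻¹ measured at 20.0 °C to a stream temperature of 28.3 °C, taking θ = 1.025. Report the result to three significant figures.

k_d(T₂) = k_d(T₁) · θ^(T₂−T₁) = 0.374 × 1.025^(28.3−20.0)
= 0.374 × 1.025^8.30 = 0.374 × 1.227 = 0.4591 d⁻¹.

k_d ≈ 0.459 d⁻¹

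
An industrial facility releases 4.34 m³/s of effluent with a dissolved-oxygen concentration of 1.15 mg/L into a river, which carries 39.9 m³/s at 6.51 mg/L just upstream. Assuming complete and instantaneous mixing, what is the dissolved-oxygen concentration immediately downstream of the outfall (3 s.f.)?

5.98 mg/L

Flow-weighted mixing: C = (Q_r C_r + Q_w C_w)/(Q_r + Q_w)
= (39.9×6.51 + 4.34×1.15)/(39.9 + 4.34) = 264.7/44.24 = 5.984 mg/L.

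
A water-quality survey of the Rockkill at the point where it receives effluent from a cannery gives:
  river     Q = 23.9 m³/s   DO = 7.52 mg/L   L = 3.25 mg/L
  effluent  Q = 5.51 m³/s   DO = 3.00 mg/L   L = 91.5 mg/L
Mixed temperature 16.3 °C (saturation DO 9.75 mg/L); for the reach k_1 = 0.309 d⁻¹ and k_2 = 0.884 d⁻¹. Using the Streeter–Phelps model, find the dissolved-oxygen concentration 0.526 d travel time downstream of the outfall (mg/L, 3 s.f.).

Mixed DO = (23.9×7.52 + 5.51×3.00)/(23.9+5.51) = 196.3/29.41 = 6.673 mg/L.
Mixed L₀ = (23.9×3.25 + 5.51×91.5)/(29.41) = 581.8/29.41 = 19.78 mg/L.
Initial deficit D₀ = C_s − DO₀ = 9.75 − 6.673 = 3.077 mg/L.
D(0.526) = [0.309×19.78/(0.884−0.309)](e^(−0.309×0.526) − e^(−0.884×0.526)) + 3.077 e^(−0.884×0.526)
= 10.63 × (0.8500 − 0.6281) + 3.077 × 0.6281 = 4.291 mg/L.
DO = 9.75 − 4.291 = 5.459 mg/L.

DO ≈ 5.46 mg/L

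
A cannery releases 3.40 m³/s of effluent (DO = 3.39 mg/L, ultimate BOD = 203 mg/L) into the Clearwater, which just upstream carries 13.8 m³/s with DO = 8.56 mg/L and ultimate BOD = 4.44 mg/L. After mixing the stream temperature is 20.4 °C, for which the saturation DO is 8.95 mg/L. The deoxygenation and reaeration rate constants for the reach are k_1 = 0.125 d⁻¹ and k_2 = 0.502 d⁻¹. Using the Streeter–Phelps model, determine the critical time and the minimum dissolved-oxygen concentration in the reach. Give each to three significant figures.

Mixed DO = (13.8×8.56 + 3.40×3.39)/(13.8+3.40) = 129.7/17.20 = 7.538 mg/L.
Mixed L₀ = (13.8×4.44 + 3.40×203)/(17.20) = 751.5/17.20 = 43.69 mg/L.
Initial deficit D₀ = C_s − DO₀ = 8.95 − 7.538 = 1.412 mg/L.
t_c = (1/0.3770) ln[(0.502/0.125)(1 − 1.412×0.3770/(0.125×43.69))] = 2.653 × ln(3.625) = 3.416 d.
D_c = (0.125/0.502) × 43.69 × e^(−0.125×3.416) = 0.2490 × 43.69 × 0.6525 = 7.098 mg/L.
Minimum DO = 8.95 − 7.098 = 1.852 mg/L.

t_c ≈ 3.42 d; minimum DO ≈ 1.85 mg/L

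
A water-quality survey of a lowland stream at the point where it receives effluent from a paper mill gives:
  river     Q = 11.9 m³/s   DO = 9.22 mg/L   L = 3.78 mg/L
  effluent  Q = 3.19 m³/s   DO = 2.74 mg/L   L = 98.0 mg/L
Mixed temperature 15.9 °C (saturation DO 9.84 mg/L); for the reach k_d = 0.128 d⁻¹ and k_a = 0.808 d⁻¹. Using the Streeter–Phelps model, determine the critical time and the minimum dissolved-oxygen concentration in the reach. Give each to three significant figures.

t_c ≈ 1.84 d; minimum DO ≈ 6.87 mg/L

Mixed DO = (11.9×9.22 + 3.19×2.74)/(11.9+3.19) = 118.5/15.09 = 7.850 mg/L.
Mixed L₀ = (11.9×3.78 + 3.19×98.0)/(15.09) = 357.6/15.09 = 23.70 mg/L.
Initial deficit D₀ = C_s − DO₀ = 9.84 − 7.850 = 1.990 mg/L.
t_c = (1/0.6800) ln[(0.808/0.128)(1 − 1.990×0.6800/(0.128×23.70))] = 1.471 × ln(3.497) = 1.841 d.
D_c = (0.128/0.808) × 23.70 × e^(−0.128×1.841) = 0.1584 × 23.70 × 0.7901 = 2.966 mg/L.
Minimum DO = 9.84 − 2.966 = 6.874 mg/L.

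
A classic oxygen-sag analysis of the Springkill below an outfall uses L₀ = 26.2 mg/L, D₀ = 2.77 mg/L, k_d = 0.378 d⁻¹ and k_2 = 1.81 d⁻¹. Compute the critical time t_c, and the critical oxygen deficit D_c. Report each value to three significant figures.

t_c ≈ 0.736 d; D_c ≈ 4.14 mg/L

At the critical point dD/dt = 0, so k_d L₀ e^(−k_d t) = k_2 D. Substituting D(t) from the Streeter–Phelps equation and solving for t gives
t_c = ln[(k_2/k_d)(1 − D₀(k_2−k_d)/(k_d L₀))] / (k_2−k_d).
Here k_2−k_d = 1.432 d⁻¹ and 1 − D₀(k_2−k_d)/(k_d L₀) = 1 − 2.77×1.432/(0.378×26.2) = 0.5995, so
t_c = ln(4.788 × 0.5995) / 1.432 = 1.054 / 1.432 = 0.7364 d.
L(t_c) = L₀ e^(−k_d t_c) = 26.2 × 0.7570 = 19.83 mg/L, and at the critical point k_2 D_c = k_d L, so D_c = (0.378/1.81) × 19.83 = 4.142 mg/L.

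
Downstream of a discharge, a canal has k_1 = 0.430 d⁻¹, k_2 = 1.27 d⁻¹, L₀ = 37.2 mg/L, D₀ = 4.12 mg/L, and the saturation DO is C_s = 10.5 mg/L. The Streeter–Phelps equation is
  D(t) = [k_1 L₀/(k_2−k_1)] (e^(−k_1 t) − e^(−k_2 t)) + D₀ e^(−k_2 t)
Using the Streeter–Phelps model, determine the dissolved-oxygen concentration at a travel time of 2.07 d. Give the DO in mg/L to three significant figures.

k_1 L₀/(k_2−k_1) = 0.430×37.2/(1.27−0.430) = 16.00/0.8400 = 19.04 mg/L.
e^(−k_1 t) = e^(−0.430×2.070) = 0.4106; e^(−k_2 t) = e^(−1.27×2.070) = 0.07216.
D = 19.04 × (0.4106 − 0.07216) + 4.12 × 0.07216 = 6.445 + 0.2973 = 6.742 mg/L.
DO = C_s − D = 10.5 − 6.742 = 3.758 mg/L.

DO ≈ 3.76 mg/L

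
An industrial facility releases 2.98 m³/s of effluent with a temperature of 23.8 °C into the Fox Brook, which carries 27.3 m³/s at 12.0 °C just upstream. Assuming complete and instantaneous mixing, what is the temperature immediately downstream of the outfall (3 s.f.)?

Flow-weighted mixing: C = (Q_r C_r + Q_w C_w)/(Q_r + Q_w)
= (27.3×12.0 + 2.98×23.8)/(27.3 + 2.98) = 398.5/30.28 = 13.16 °C.

13.2 °C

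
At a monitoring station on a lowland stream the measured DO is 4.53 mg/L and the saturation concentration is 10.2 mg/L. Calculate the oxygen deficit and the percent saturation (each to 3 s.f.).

D ≈ 5.67 mg/L; 44.4 % saturation

D = C_s − C = 10.2 − 4.53 = 5.67 mg/L.
% saturation = 4.53/10.2 × 100 = 44.4 %.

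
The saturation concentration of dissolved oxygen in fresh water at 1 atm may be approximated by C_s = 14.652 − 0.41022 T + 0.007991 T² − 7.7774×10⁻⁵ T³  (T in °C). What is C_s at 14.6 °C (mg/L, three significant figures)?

C_s = 14.652 − 0.41022×14.6 + 0.007991×14.6² − 7.7774×10⁻⁵×14.6³ = 10.12 mg/L.

C_s ≈ 10.1 mg/L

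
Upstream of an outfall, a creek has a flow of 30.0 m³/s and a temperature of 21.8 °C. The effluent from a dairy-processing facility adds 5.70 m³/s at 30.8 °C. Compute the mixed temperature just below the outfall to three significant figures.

Flow-weighted mixing: C = (Q_r C_r + Q_w C_w)/(Q_r + Q_w)
= (30.0×21.8 + 5.70×30.8)/(30.0 + 5.70) = 829.6/35.70 = 23.24 °C.

23.2 °C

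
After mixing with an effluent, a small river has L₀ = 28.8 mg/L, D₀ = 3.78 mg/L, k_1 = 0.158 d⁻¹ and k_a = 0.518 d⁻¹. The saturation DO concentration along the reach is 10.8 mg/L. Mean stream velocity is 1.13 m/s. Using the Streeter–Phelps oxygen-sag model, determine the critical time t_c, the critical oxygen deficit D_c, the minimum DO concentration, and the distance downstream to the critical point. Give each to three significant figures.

With k_a/k_1 = 3.278 and 1 − D₀(k_a−k_1)/(k_1 L₀) = 0.7009,
t_c = ln(3.278 × 0.7009) / (0.518 − 0.158) = ln(2.298) / 0.3600 = 0.8321/0.3600 = 2.311 d.
L(t_c) = L₀ e^(−k_1 t_c) = 28.8 × 0.6941 = 19.99 mg/L, and at the critical point k_a D_c = k_1 L, so D_c = (0.158/0.518) × 19.99 = 6.097 mg/L.
Minimum DO = C_s − D_c = 10.8 − 6.097 = 4.703 mg/L.
x_c = v t_c = 1.13 m/s × 2.311 d × 86400 s/d = 225700 m ≈ 226 km.

t_c ≈ 2.31 d; D_c ≈ 6.10 mg/L; min DO ≈ 4.70 mg/L; x_c ≈ 226 km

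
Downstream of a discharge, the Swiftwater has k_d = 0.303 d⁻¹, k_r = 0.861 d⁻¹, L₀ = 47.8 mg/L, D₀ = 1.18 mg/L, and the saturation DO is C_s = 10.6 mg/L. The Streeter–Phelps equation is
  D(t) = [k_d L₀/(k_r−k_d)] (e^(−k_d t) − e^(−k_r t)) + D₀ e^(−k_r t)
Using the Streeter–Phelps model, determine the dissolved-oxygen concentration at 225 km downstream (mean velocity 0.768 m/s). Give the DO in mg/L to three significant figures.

Travel time t = x/v = 225 km / (0.768 m/s) = 225000 m / 0.768 m/s = 293000 s = 3.391 d.
k_d L₀/(k_r−k_d) = 0.303×47.8/(0.861−0.303) = 14.48/0.5580 = 25.96 mg/L.
e^(−k_d t) = e^(−0.303×3.391) = 0.3579; e^(−k_r t) = e^(−0.861×3.391) = 0.05396.
D = 25.96 × (0.3579 − 0.05396) + 1.18 × 0.05396 = 7.890 + 0.06367 = 7.953 mg/L.
DO = C_s − D = 10.6 − 7.953 = 2.647 mg/L.

DO ≈ 2.65 mg/L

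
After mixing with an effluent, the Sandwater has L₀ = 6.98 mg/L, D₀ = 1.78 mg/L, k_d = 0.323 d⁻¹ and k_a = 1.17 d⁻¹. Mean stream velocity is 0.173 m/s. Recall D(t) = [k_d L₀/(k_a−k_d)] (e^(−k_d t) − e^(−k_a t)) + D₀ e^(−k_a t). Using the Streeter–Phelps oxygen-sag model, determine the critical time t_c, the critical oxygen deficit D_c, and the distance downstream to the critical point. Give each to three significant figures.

With k_a/k_d = 3.622 and 1 − D₀(k_a−k_d)/(k_d L₀) = 0.3313,
t_c = ln(3.622 × 0.3313) / (1.17 − 0.323) = ln(1.200) / 0.8470 = 0.1823/0.8470 = 0.2152 d.
D_c = (k_d/k_a) L₀ e^(−k_d t_c) = (0.323/1.17) × 6.98 × e^(−0.323×0.2152) = 0.2761 × 6.98 × 0.9328 = 1.798 mg/L.
x_c = v t_c = 0.173 m/s × 0.2152 d × 86400 s/d = 3217 m ≈ 3.22 km.

t_c ≈ 0.215 d; D_c ≈ 1.80 mg/L; x_c ≈ 3.22 km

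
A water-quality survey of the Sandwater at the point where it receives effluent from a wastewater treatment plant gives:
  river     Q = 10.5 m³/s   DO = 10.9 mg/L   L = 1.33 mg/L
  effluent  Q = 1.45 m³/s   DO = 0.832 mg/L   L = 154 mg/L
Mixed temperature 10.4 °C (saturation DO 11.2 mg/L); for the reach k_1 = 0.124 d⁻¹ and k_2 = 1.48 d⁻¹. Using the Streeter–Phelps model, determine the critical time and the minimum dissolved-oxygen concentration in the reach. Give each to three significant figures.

t_c ≈ 0.486 d; minimum DO ≈ 9.63 mg/L

Mixed DO = (10.5×10.9 + 1.45×0.832)/(10.5+1.45) = 115.7/11.95 = 9.678 mg/L.
Mixed L₀ = (10.5×1.33 + 1.45×154)/(11.95) = 237.3/11.95 = 19.85 mg/L.
Initial deficit D₀ = C_s − DO₀ = 11.2 − 9.678 = 1.522 mg/L.
t_c = (1/1.356) ln[(1.48/0.124)(1 − 1.522×1.356/(0.124×19.85))] = 0.7375 × ln(1.933) = 0.4859 d.
D_c = (0.124/1.48) × 19.85 × e^(−0.124×0.4859) = 0.08378 × 19.85 × 0.9415 = 1.566 mg/L.
Minimum DO = 11.2 − 1.566 = 9.634 mg/L.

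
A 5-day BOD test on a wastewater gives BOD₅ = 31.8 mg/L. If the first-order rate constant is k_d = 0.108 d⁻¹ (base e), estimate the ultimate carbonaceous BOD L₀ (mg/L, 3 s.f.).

BOD₅ = L₀(1 − e^(−5k_d)) ⇒ L₀ = BOD₅ / (1 − e^(−5×0.108))
= 31.8 / (1 − 0.5827) = 31.8 / 0.4173 = 76.21 mg/L.

L₀ ≈ 76.2 mg/L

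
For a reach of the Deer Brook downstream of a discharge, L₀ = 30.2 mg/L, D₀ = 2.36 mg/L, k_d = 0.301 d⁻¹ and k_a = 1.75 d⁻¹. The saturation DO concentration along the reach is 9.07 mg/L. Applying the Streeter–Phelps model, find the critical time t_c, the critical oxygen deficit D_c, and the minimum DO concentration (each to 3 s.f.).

t_c ≈ 0.889 d; D_c ≈ 3.97 mg/L; min DO ≈ 5.10 mg/L

t_c = [1/(k_a−k_d)] ln[(k_a/k_d)(1 − D₀(k_a−k_d)/(k_d L₀))]
= [1/(1.75−0.301)] ln[(1.75/0.301)(1 − 2.36×1.449/(0.301×30.2))]
= (1/1.449) ln[5.814 × 0.6238] = 0.6901 × ln(3.627) = 0.6901 × 1.288 = 0.8891 d.
D_c = (k_d/k_a) L₀ e^(−k_d t_c) = (0.301/1.75) × 30.2 × e^(−0.301×0.8891) = 0.1720 × 30.2 × 0.7652 = 3.975 mg/L.
Minimum DO = C_s − D_c = 9.07 − 3.975 = 5.095 mg/L.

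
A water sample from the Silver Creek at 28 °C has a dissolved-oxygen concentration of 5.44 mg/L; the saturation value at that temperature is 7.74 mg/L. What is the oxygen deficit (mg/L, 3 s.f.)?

D ≈ 2.30 mg/L

D = C_s − C = 7.74 − 5.44 = 2.30 mg/L.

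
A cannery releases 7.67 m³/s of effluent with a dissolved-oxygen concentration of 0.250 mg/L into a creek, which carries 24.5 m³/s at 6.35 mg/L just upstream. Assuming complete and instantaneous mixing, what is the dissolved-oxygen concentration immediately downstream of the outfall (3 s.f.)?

4.90 mg/L

Flow-weighted mixing: C = (Q_r C_r + Q_w C_w)/(Q_r + Q_w)
= (24.5×6.35 + 7.67×0.250)/(24.5 + 7.67) = 157.5/32.17 = 4.896 mg/L.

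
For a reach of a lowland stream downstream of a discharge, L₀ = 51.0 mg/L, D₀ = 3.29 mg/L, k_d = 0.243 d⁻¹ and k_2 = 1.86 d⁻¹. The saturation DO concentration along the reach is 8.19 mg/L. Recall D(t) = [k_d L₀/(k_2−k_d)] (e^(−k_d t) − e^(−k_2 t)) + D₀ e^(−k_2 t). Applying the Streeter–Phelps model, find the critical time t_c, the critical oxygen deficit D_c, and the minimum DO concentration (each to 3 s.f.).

With k_2/k_d = 7.654 and 1 − D₀(k_2−k_d)/(k_d L₀) = 0.5707,
t_c = ln(7.654 × 0.5707) / (1.86 − 0.243) = ln(4.369) / 1.617 = 1.474/1.617 = 0.9118 d.
D_c = (k_d/k_2) L₀ e^(−k_d t_c) = (0.243/1.86) × 51.0 × e^(−0.243×0.9118) = 0.1306 × 51.0 × 0.8013 = 5.339 mg/L.
Minimum DO = C_s − D_c = 8.19 − 5.339 = 2.851 mg/L.

t_c ≈ 0.912 d; D_c ≈ 5.34 mg/L; min DO ≈ 2.85 mg/L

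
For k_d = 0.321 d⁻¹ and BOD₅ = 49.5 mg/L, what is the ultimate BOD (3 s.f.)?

L₀ ≈ 61.9 mg/L

BOD₅ = L₀(1 − e^(−5k_d)) ⇒ L₀ = BOD₅ / (1 − e^(−5×0.321))
= 49.5 / (1 − 0.2009) = 49.5 / 0.7991 = 61.94 mg/L.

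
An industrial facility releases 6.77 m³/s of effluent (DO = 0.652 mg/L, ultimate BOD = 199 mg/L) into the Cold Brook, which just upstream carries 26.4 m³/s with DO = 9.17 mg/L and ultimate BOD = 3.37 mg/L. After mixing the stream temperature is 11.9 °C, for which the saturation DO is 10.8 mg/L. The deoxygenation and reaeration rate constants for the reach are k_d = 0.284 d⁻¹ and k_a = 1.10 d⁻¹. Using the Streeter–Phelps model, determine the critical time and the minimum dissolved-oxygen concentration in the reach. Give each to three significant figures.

t_c ≈ 1.35 d; minimum DO ≈ 3.18 mg/L

Mixed DO = (26.4×9.17 + 6.77×0.652)/(26.4+6.77) = 246.5/33.17 = 7.431 mg/L.
Mixed L₀ = (26.4×3.37 + 6.77×199)/(33.17) = 1436/33.17 = 43.30 mg/L.
Initial deficit D₀ = C_s − DO₀ = 10.8 − 7.431 = 3.369 mg/L.
t_c = (1/0.8160) ln[(1.10/0.284)(1 − 3.369×0.8160/(0.284×43.30))] = 1.225 × ln(3.007) = 1.349 d.
D_c = (0.284/1.10) × 43.30 × e^(−0.284×1.349) = 0.2582 × 43.30 × 0.6817 = 7.620 mg/L.
Minimum DO = 10.8 − 7.620 = 3.180 mg/L.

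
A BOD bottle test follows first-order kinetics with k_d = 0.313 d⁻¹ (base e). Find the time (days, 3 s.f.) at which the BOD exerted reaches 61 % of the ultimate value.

y/L₀ = 1 − e^(−k_d t) = 0.61 ⇒ e^(−k_d t) = 0.390
t = −ln(0.390) / 0.313 = 0.9416 / 0.313 = 3.008 d.

t ≈ 3.01 d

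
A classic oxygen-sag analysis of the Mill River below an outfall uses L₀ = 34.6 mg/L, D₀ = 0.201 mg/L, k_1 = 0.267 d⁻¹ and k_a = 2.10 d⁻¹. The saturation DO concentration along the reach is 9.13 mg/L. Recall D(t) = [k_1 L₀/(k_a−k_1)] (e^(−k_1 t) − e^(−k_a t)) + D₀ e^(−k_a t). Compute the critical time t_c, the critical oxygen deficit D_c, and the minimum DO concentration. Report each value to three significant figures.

t_c ≈ 1.10 d; D_c ≈ 3.28 mg/L; min DO ≈ 5.85 mg/L

With k_a/k_1 = 7.865 and 1 − D₀(k_a−k_1)/(k_1 L₀) = 0.9601,
t_c = ln(7.865 × 0.9601) / (2.10 − 0.267) = ln(7.551) / 1.833 = 2.022/1.833 = 1.103 d.
L(t_c) = L₀ e^(−k_1 t_c) = 34.6 × 0.7449 = 25.77 mg/L, and at the critical point k_a D_c = k_1 L, so D_c = (0.267/2.10) × 25.77 = 3.277 mg/L.
Minimum DO = C_s − D_c = 9.13 − 3.277 = 5.853 mg/L.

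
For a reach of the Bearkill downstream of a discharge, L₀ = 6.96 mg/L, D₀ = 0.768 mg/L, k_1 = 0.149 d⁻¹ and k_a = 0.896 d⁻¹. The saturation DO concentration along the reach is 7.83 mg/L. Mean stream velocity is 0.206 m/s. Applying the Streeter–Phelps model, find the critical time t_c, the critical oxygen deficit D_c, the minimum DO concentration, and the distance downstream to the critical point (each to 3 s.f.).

t_c ≈ 1.32 d; D_c ≈ 0.950 mg/L; min DO ≈ 6.88 mg/L; x_c ≈ 23.5 km

t_c = [1/(k_a−k_1)] ln[(k_a/k_1)(1 − D₀(k_a−k_1)/(k_1 L₀))]
= [1/(0.896−0.149)] ln[(0.896/0.149)(1 − 0.768×0.7470/(0.149×6.96))]
= (1/0.7470) ln[6.013 × 0.4468] = 1.339 × ln(2.687) = 1.339 × 0.9883 = 1.323 d.
L(t_c) = L₀ e^(−k_1 t_c) = 6.96 × 0.8211 = 5.715 mg/L, and at the critical point k_a D_c = k_1 L, so D_c = (0.149/0.896) × 5.715 = 0.9503 mg/L.
Minimum DO = C_s − D_c = 7.83 − 0.9503 = 6.880 mg/L.
x_c = v t_c = 0.206 m/s × 1.323 d × 86400 s/d = 23550 m ≈ 23.5 km.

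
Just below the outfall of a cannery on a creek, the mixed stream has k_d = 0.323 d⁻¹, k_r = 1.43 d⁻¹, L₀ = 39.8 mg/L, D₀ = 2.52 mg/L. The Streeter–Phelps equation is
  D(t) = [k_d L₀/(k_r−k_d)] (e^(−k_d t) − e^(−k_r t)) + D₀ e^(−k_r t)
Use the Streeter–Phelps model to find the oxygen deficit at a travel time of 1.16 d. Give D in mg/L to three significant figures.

k_d L₀/(k_r−k_d) = 0.323×39.8/(1.43−0.323) = 12.86/1.107 = 11.61 mg/L.
e^(−k_d t) = e^(−0.323×1.160) = 0.6875; e^(−k_r t) = e^(−1.43×1.160) = 0.1904.
D = 11.61 × (0.6875 − 0.1904) + 2.52 × 0.1904 = 5.773 + 0.4797 = 6.253 mg/L.

D ≈ 6.25 mg/L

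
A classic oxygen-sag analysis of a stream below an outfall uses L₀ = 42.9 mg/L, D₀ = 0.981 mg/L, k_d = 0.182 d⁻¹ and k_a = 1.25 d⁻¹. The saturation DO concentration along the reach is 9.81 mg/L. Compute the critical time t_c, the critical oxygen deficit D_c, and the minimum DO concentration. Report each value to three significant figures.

At the critical point dD/dt = 0, so k_d L₀ e^(−k_d t) = k_a D. Substituting D(t) from the Streeter–Phelps equation and solving for t gives
t_c = ln[(k_a/k_d)(1 − D₀(k_a−k_d)/(k_d L₀))] / (k_a−k_d).
Here k_a−k_d = 1.068 d⁻¹ and 1 − D₀(k_a−k_d)/(k_d L₀) = 1 − 0.981×1.068/(0.182×42.9) = 0.8658, so
t_c = ln(6.868 × 0.8658) / 1.068 = 1.783 / 1.068 = 1.669 d.
L(t_c) = L₀ e^(−k_d t_c) = 42.9 × 0.7380 = 31.66 mg/L, and at the critical point k_a D_c = k_d L, so D_c = (0.182/1.25) × 31.66 = 4.610 mg/L.
Minimum DO = C_s − D_c = 9.81 − 4.610 = 5.200 mg/L.

t_c ≈ 1.67 d; D_c ≈ 4.61 mg/L; min DO ≈ 5.20 mg/L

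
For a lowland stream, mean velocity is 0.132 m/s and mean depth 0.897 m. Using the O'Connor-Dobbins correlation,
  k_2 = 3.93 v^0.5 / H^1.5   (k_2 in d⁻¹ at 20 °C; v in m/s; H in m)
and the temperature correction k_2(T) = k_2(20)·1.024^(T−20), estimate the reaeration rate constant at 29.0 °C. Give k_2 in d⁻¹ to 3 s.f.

k_2(20) = 3.93 × 0.132^0.5 / 0.897^1.5 = 3.93 × 0.3633 / 0.8495 = 1.681 d⁻¹.
k_2(29.0) = 1.681 × 1.024^(29.0−20) = 1.681 × 1.238 = 2.081 d⁻¹.

k_2 ≈ 2.08 d⁻¹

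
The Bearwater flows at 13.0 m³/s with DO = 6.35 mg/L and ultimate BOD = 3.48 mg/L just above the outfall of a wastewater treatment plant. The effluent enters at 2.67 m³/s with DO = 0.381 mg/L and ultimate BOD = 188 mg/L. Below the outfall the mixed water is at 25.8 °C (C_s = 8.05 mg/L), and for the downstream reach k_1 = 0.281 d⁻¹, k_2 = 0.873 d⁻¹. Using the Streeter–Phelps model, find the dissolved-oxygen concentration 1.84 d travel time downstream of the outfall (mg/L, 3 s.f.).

Mixed DO = (13.0×6.35 + 2.67×0.381)/(13.0+2.67) = 83.57/15.67 = 5.333 mg/L.
Mixed L₀ = (13.0×3.48 + 2.67×188)/(15.67) = 547.2/15.67 = 34.92 mg/L.
Initial deficit D₀ = C_s − DO₀ = 8.05 − 5.333 = 2.717 mg/L.
D(1.84) = [0.281×34.92/(0.873−0.281)](e^(−0.281×1.84) − e^(−0.873×1.84)) + 2.717 e^(−0.873×1.84)
= 16.58 × (0.5963 − 0.2006) + 2.717 × 0.2006 = 7.103 mg/L.
DO = 8.05 − 7.103 = 0.9467 mg/L.

DO ≈ 0.947 mg/L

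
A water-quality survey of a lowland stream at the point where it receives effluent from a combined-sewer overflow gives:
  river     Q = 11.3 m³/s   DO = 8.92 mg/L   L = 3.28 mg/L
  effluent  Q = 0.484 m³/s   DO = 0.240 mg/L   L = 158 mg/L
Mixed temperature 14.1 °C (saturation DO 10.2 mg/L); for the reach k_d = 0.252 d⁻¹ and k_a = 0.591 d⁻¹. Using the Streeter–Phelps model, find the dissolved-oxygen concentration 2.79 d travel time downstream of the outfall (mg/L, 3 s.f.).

DO ≈ 7.72 mg/L

Mixed DO = (11.3×8.92 + 0.484×0.240)/(11.3+0.484) = 100.9/11.78 = 8.563 mg/L.
Mixed L₀ = (11.3×3.28 + 0.484×158)/(11.78) = 113.5/11.78 = 9.635 mg/L.
Initial deficit D₀ = C_s − DO₀ = 10.2 − 8.563 = 1.637 mg/L.
D(2.79) = [0.252×9.635/(0.591−0.252)](e^(−0.252×2.79) − e^(−0.591×2.79)) + 1.637 e^(−0.591×2.79)
= 7.162 × (0.4951 − 0.1923) + 1.637 × 0.1923 = 2.483 mg/L.
DO = 10.2 − 2.483 = 7.717 mg/L.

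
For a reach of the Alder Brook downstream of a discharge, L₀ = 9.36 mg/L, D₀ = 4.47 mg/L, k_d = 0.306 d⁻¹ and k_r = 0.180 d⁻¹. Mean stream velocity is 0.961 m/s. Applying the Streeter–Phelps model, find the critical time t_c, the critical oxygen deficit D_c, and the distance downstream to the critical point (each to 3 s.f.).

t_c ≈ 2.79 d; D_c ≈ 6.78 mg/L; x_c ≈ 231 km

At the critical point dD/dt = 0, so k_d L₀ e^(−k_d t) = k_r D. Substituting D(t) from the Streeter–Phelps equation and solving for t gives
t_c = ln[(k_r/k_d)(1 − D₀(k_r−k_d)/(k_d L₀))] / (k_r−k_d).
Here k_r−k_d = -0.1260 d⁻¹ and 1 − D₀(k_r−k_d)/(k_d L₀) = 1 − 4.47×-0.1260/(0.306×9.36) = 1.197, so
t_c = ln(0.5882 × 1.197) / -0.1260 = -0.3511 / -0.1260 = 2.787 d.
L(t_c) = L₀ e^(−k_d t_c) = 9.36 × 0.4263 = 3.990 mg/L, and at the critical point k_r D_c = k_d L, so D_c = (0.306/0.180) × 3.990 = 6.783 mg/L.
x_c = v t_c = 0.961 m/s × 2.787 d × 86400 s/d = 231400 m ≈ 231 km.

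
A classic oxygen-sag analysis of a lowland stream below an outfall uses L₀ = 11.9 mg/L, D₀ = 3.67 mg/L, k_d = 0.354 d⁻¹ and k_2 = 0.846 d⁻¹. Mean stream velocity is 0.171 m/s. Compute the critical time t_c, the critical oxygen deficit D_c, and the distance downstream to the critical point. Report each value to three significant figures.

With k_2/k_d = 2.390 and 1 − D₀(k_2−k_d)/(k_d L₀) = 0.5714,
t_c = ln(2.390 × 0.5714) / (0.846 − 0.354) = ln(1.365) / 0.4920 = 0.3115/0.4920 = 0.6331 d.
D_c = (k_d/k_2) L₀ e^(−k_d t_c) = (0.354/0.846) × 11.9 × e^(−0.354×0.6331) = 0.4184 × 11.9 × 0.7992 = 3.980 mg/L.
x_c = v t_c = 0.171 m/s × 0.6331 d × 86400 s/d = 9354 m ≈ 9.35 km.

t_c ≈ 0.633 d; D_c ≈ 3.98 mg/L; x_c ≈ 9.35 km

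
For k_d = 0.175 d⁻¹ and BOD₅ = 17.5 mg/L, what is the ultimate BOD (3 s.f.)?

BOD₅ = L₀(1 − e^(−5k_d)) ⇒ L₀ = BOD₅ / (1 − e^(−5×0.175))
= 17.5 / (1 − 0.4169) = 17.5 / 0.5831 = 30.01 mg/L.

L₀ ≈ 30.0 mg/L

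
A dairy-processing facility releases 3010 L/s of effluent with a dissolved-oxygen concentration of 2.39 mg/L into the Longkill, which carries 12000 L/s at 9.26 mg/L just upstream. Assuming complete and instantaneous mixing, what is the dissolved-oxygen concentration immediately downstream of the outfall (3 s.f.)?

7.88 mg/L

Flow-weighted mixing: C = (Q_r C_r + Q_w C_w)/(Q_r + Q_w)
= (12000×9.26 + 3010×2.39)/(12000 + 3010) = 118300/15010 = 7.882 mg/L.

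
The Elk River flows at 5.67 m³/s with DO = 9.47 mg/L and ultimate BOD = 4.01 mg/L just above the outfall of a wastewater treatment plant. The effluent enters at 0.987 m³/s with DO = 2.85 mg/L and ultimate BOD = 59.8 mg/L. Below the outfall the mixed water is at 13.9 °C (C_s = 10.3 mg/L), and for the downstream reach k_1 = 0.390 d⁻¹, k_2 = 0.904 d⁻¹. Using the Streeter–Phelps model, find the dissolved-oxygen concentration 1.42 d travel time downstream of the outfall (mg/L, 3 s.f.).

Mixed DO = (5.67×9.47 + 0.987×2.85)/(5.67+0.987) = 56.51/6.657 = 8.488 mg/L.
Mixed L₀ = (5.67×4.01 + 0.987×59.8)/(6.657) = 81.76/6.657 = 12.28 mg/L.
Initial deficit D₀ = C_s − DO₀ = 10.3 − 8.488 = 1.812 mg/L.
D(1.42) = [0.390×12.28/(0.904−0.390)](e^(−0.390×1.42) − e^(−0.904×1.42)) + 1.812 e^(−0.904×1.42)
= 9.319 × (0.5748 − 0.2770) + 1.812 × 0.2770 = 3.276 mg/L.
DO = 10.3 − 3.276 = 7.024 mg/L.

DO ≈ 7.02 mg/L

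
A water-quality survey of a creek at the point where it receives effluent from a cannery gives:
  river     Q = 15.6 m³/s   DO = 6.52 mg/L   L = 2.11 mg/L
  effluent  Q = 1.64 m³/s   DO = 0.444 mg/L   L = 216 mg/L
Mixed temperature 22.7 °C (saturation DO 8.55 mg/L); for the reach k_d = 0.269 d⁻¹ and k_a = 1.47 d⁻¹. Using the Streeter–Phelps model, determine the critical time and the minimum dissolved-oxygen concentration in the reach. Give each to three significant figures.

Mixed DO = (15.6×6.52 + 1.64×0.444)/(15.6+1.64) = 102.4/17.24 = 5.942 mg/L.
Mixed L₀ = (15.6×2.11 + 1.64×216)/(17.24) = 387.2/17.24 = 22.46 mg/L.
Initial deficit D₀ = C_s − DO₀ = 8.55 − 5.942 = 2.608 mg/L.
t_c = (1/1.201) ln[(1.47/0.269)(1 − 2.608×1.201/(0.269×22.46))] = 0.8326 × ln(2.631) = 0.8055 d.
D_c = (0.269/1.47) × 22.46 × e^(−0.269×0.8055) = 0.1830 × 22.46 × 0.8052 = 3.309 mg/L.
Minimum DO = 8.55 − 3.309 = 5.241 mg/L.

t_c ≈ 0.806 d; minimum DO ≈ 5.24 mg/L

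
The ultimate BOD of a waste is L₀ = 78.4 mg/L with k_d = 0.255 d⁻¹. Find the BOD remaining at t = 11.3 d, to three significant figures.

L ≈ 4.39 mg/L

L_t = L₀ e^(−k_d t) = 78.4 × e^(−0.255×11.3) = 78.4 × 0.05605 = 4.394 mg/L.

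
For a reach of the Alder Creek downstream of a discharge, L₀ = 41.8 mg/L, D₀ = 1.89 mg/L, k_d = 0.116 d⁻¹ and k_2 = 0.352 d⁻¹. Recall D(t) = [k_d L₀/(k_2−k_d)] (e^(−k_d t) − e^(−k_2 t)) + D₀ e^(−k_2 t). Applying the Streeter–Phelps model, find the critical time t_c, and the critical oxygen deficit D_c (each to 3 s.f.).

t_c ≈ 4.29 d; D_c ≈ 8.37 mg/L

At the critical point dD/dt = 0, so k_d L₀ e^(−k_d t) = k_2 D. Substituting D(t) from the Streeter–Phelps equation and solving for t gives
t_c = ln[(k_2/k_d)(1 − D₀(k_2−k_d)/(k_d L₀))] / (k_2−k_d).
Here k_2−k_d = 0.2360 d⁻¹ and 1 − D₀(k_2−k_d)/(k_d L₀) = 1 − 1.89×0.2360/(0.116×41.8) = 0.9080, so
t_c = ln(3.034 × 0.9080) / 0.2360 = 1.014 / 0.2360 = 4.295 d.
D_c = (k_d/k_2) L₀ e^(−k_d t_c) = (0.116/0.352) × 41.8 × e^(−0.116×4.295) = 0.3295 × 41.8 × 0.6076 = 8.370 mg/L.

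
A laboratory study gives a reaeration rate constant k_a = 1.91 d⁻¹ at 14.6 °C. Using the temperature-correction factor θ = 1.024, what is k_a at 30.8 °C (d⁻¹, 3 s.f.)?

k_a(T₂) = k_a(T₁) · θ^(T₂−T₁) = 1.91 × 1.024^(30.8−14.6)
= 1.91 × 1.024^16.2 = 1.91 × 1.468 = 2.805 d⁻¹.

k_a ≈ 2.80 d⁻¹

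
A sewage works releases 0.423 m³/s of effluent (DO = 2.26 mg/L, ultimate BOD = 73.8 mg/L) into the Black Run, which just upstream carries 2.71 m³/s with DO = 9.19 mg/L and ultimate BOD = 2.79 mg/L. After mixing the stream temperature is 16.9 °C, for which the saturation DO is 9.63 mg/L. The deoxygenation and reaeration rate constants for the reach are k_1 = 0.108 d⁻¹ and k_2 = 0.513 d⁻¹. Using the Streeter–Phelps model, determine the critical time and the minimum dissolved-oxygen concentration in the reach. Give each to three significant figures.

Mixed DO = (2.71×9.19 + 0.423×2.26)/(2.71+0.423) = 25.86/3.133 = 8.254 mg/L.
Mixed L₀ = (2.71×2.79 + 0.423×73.8)/(3.133) = 38.78/3.133 = 12.38 mg/L.
Initial deficit D₀ = C_s − DO₀ = 9.63 − 8.254 = 1.376 mg/L.
t_c = (1/0.4050) ln[(0.513/0.108)(1 − 1.376×0.4050/(0.108×12.38))] = 2.469 × ln(2.770) = 2.516 d.
D_c = (0.108/0.513) × 12.38 × e^(−0.108×2.516) = 0.2105 × 12.38 × 0.7621 = 1.986 mg/L.
Minimum DO = 9.63 − 1.986 = 7.644 mg/L.

t_c ≈ 2.52 d; minimum DO ≈ 7.64 mg/L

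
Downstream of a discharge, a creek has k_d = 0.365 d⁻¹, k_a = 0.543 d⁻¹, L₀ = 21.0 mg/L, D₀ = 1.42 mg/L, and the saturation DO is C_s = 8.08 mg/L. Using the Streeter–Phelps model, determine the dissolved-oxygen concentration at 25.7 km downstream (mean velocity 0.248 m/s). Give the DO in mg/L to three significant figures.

Travel time t = x/v = 25.7 km / (0.248 m/s) = 25700 m / 0.248 m/s = 103600 s = 1.199 d.
k_d L₀/(k_a−k_d) = 0.365×21.0/(0.543−0.365) = 7.665/0.1780 = 43.06 mg/L.
e^(−k_d t) = e^(−0.365×1.199) = 0.6455; e^(−k_a t) = e^(−0.543×1.199) = 0.5214.
D = 43.06 × (0.6455 − 0.5214) + 1.42 × 0.5214 = 5.343 + 0.7404 = 6.084 mg/L.
DO = C_s − D = 8.08 − 6.084 = 1.996 mg/L.

DO ≈ 2.00 mg/L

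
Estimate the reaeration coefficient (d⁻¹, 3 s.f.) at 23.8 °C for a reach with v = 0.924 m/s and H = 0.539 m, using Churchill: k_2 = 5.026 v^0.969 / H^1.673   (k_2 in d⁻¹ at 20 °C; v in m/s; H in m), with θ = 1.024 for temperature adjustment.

k_2(20) = 5.026 × 0.924^0.969 / 0.539^1.673 = 5.026 × 0.9263 / 0.3556 = 13.09 d⁻¹.
k_2(23.8) = 13.09 × 1.024^(23.8−20) = 13.09 × 1.094 = 14.33 d⁻¹.

k_2 ≈ 14.3 d⁻¹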